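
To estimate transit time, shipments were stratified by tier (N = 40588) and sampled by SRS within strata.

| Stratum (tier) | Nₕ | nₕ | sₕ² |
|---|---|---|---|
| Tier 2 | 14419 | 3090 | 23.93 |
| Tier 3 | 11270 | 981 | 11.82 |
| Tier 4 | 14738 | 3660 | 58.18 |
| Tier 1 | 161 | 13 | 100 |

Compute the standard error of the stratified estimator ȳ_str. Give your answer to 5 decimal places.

Var(ȳ_str) = Σₕ Wₕ²(1 − fₕ)sₕ²/nₕ with Wₕ = Nₕ/N, N = 40588.
Tier 2: Wₕ = 0.35525278; term = 0.35525278²·(1 − 0.21430058)·23.93/3090 = 7.6791939 × 10^-4.
Tier 3: Wₕ = 0.27766828; term = 0.27766828²·(1 − 0.08704525)·11.82/981 = 8.4810622 × 10^-4.
Tier 4: Wₕ = 0.36311225; term = 0.36311225²·(1 − 0.24833763)·58.18/3660 = 0.0015754232.
Tier 1: Wₕ = 0.00396669; term = 0.00396669²·(1 − 0.08074534)·100/13 = 1.1126253 × 10^-4.
Sum = 0.0033027113.
SE = √(0.0033027113) = 0.05747.

0.05747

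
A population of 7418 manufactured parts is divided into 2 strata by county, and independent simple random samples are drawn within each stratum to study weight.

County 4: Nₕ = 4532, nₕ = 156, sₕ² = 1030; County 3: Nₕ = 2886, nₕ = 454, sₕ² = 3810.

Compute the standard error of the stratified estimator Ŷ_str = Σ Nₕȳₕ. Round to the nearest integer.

Var(Ŷ_str) = Σₕ Nₕ²(1 − fₕ)sₕ²/nₕ.
County 4: 4532²·(1 − 156/4532)·1030/156 = 1.3094226 × 10^8.
County 3: 2886²·(1 − 454/2886)·3810/454 = 5.8901861 × 10^7.
Sum = 1.8984412 × 10^8.
SE = √(1.8984412 × 10^8) = 13778.

13778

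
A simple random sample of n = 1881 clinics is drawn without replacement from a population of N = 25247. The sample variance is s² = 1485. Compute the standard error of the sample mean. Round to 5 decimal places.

0.85478

Under SRS without replacement, Var(ȳ) = (1 − f)·s²/n with f = n/N = 1881/25247 = 0.07450390.
Var(ȳ) = (1 − 0.07450390)·1485/1881 = 0.92549610·0.78947368 = 0.73065481.
SE(ȳ) = √(0.73065481) = 0.85478.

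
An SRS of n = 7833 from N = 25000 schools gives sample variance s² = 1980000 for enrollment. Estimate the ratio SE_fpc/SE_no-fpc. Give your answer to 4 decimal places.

f = n/N = 7833/25000 = 0.31332000.
SE_no-fpc = √(s²/n) = 15.898953; SE_fpc = √((1−f)s²/n) = 13.174852.
Ratio = √(1−f) = 0.82866157.

0.8287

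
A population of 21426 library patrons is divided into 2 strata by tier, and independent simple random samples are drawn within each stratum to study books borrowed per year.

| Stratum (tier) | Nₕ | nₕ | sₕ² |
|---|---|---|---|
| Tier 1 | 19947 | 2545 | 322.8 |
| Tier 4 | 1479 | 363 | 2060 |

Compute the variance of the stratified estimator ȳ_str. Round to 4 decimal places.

0.1163

Var(ȳ_str) = Σₕ Wₕ²(1 − fₕ)sₕ²/nₕ with Wₕ = Nₕ/N, N = 21426.
Tier 1: Wₕ = 0.93097172; term = 0.93097172²·(1 − 0.12758811)·322.8/2545 = 0.095904788.
Tier 4: Wₕ = 0.06902828; term = 0.06902828²·(1 − 0.24543611)·2060/363 = 0.020403786.
Sum = 0.11630857.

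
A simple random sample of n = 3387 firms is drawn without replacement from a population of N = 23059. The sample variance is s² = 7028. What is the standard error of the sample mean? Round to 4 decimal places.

Under SRS without replacement, Var(ȳ) = (1 − f)·s²/n with f = n/N = 3387/23059 = 0.14688408.
Var(ȳ) = (1 − 0.14688408)·7028/3387 = 0.85311592·2.0749926 = 1.7702092.
SE(ȳ) = √(1.7702092) = 1.3305.

1.3305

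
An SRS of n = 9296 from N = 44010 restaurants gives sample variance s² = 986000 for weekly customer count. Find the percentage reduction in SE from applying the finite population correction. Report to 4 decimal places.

f = n/N = 9296/44010 = 0.21122472.
SE_no-fpc = √(s²/n) = 10.29889; SE_fpc = √((1−f)s²/n) = 9.146755.
Ratio = √(1−f) = 0.88813021. Reduction = 100·(1 − 0.88813021) = 11.1870%.

11.1870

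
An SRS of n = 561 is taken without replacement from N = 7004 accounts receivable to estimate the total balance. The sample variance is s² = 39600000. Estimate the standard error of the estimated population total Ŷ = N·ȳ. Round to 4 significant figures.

Var(Ŷ) = N²·Var(ȳ) = N²·(1 − n/N)·s²/n.
f = 561/7004 = 0.08009709; Var(ȳ) = 0.91990291·39600000/561 = 64934.323.
Var(Ŷ) = 7004² · 64934.323 = 3.1854192 × 10^12.
SE(Ŷ) = √(3.1854192 × 10^12) = 1.785 × 10^6.

1.785 × 10^6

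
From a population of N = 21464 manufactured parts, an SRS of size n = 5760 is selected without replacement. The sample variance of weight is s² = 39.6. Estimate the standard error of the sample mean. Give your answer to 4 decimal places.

Under SRS without replacement, Var(ȳ) = (1 − f)·s²/n with f = n/N = 5760/21464 = 0.26835632.
Var(ȳ) = (1 − 0.26835632)·39.6/5760 = 0.73164368·0.006875 = 0.0050300503.
SE(ȳ) = √(0.0050300503) = 0.0709.

0.0709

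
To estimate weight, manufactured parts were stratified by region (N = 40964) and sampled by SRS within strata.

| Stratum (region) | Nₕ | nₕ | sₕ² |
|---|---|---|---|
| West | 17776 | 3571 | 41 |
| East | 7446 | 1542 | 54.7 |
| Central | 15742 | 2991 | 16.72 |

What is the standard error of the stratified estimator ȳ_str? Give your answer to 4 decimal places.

0.0577

Var(ȳ_str) = Σₕ Wₕ²(1 − fₕ)sₕ²/nₕ with Wₕ = Nₕ/N, N = 40964.
West: Wₕ = 0.43394200; term = 0.43394200²·(1 − 0.20088884)·41/3571 = 0.001727685.
East: Wₕ = 0.18176936; term = 0.18176936²·(1 − 0.20709106)·54.7/1542 = 9.29325 × 10^-4.
Central: Wₕ = 0.38428864; term = 0.38428864²·(1 − 0.19000127)·16.72/2991 = 6.6868149 × 10^-4.
Sum = 0.0033256915.
SE = √(0.0033256915) = 0.0577.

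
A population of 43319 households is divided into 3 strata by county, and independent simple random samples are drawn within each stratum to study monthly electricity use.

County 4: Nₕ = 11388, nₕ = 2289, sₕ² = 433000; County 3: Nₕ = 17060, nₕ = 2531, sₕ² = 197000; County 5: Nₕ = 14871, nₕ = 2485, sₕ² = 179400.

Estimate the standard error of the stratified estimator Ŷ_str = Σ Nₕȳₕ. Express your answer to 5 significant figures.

Var(Ŷ_str) = Σₕ Nₕ²(1 − fₕ)sₕ²/nₕ.
County 4: 11388²·(1 − 2289/11388)·433000/2289 = 1.9601226 × 10^10.
County 3: 17060²·(1 − 2531/17060)·197000/2531 = 1.9292514 × 10^10.
County 5: 14871²·(1 − 2485/14871)·179400/2485 = 1.3297417 × 10^10.
Sum = 5.2191157 × 10^10.
SE = √(5.2191157 × 10^10) = 228450.

228450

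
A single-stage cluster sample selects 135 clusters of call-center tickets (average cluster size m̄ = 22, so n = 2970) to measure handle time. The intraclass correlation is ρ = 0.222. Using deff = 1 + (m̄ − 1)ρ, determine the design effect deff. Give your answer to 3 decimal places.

deff = 1 + (22 − 1)·0.222 = 1 + 4.662 = 5.662.

5.662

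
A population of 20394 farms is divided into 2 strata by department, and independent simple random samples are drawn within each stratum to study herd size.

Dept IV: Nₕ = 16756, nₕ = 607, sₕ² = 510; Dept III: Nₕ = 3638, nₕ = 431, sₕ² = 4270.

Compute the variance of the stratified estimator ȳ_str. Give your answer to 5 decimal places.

Var(ȳ_str) = Σₕ Wₕ²(1 − fₕ)sₕ²/nₕ with Wₕ = Nₕ/N, N = 20394.
Dept IV: Wₕ = 0.82161420; term = 0.82161420²·(1 − 0.03622583)·510/607 = 0.54662897.
Dept III: Wₕ = 0.17838580; term = 0.17838580²·(1 − 0.11847169)·4270/431 = 0.27791208.
Sum = 0.82454105.

0.82454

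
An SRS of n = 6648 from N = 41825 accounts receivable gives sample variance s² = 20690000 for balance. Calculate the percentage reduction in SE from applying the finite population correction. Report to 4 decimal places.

8.2911

f = n/N = 6648/41825 = 0.15894800.
SE_no-fpc = √(s²/n) = 55.787223; SE_fpc = √((1−f)s²/n) = 51.161841.
Ratio = √(1−f) = 0.91708887. Reduction = 100·(1 − 0.91708887) = 8.2911%.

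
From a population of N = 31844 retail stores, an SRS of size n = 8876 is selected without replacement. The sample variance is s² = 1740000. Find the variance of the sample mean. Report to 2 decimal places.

141.39

Under SRS without replacement, Var(ȳ) = (1 − f)·s²/n with f = n/N = 8876/31844 = 0.27873383.
Var(ȳ) = (1 − 0.27873383)·1740000/8876 = 0.72126617·196.03425 = 141.39287.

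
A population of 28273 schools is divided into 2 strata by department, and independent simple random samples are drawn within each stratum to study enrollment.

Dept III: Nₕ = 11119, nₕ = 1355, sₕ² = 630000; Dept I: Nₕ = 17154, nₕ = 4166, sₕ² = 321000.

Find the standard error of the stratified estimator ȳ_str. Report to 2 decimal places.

9.20

Var(ȳ_str) = Σₕ Wₕ²(1 − fₕ)sₕ²/nₕ with Wₕ = Nₕ/N, N = 28273.
Dept III: Wₕ = 0.39327273; term = 0.39327273²·(1 − 0.12186348)·630000/1355 = 63.146745.
Dept I: Wₕ = 0.60672727; term = 0.60672727²·(1 − 0.24285881)·321000/4166 = 21.475816.
Sum = 84.622561.
SE = √(84.622561) = 9.20.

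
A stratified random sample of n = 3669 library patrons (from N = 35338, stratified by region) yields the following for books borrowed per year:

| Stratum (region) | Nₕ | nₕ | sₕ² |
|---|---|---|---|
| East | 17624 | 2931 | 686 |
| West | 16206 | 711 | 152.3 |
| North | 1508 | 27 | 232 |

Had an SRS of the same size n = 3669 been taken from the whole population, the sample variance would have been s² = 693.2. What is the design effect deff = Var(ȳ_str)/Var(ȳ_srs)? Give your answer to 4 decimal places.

0.6318

Var(ȳ_str) = Σ Wₕ²(1−fₕ)sₕ²/nₕ with Wₕ = Nₕ/35338:
  East: (17624/35338)²·(1−2931/17624)·686/2931 = 0.048533245
  West: (16206/35338)²·(1−711/16206)·152.3/711 = 0.043073859
  North: (1508/35338)²·(1−27/1508)·232/27 = 0.015367269
  → Var(ȳ_str) = 0.10697437.
Var(ȳ_srs) = (1 − 3669/35338)·693.2/3669 = 0.16931804.
deff = 0.10697437 / 0.16931804 = 0.6318.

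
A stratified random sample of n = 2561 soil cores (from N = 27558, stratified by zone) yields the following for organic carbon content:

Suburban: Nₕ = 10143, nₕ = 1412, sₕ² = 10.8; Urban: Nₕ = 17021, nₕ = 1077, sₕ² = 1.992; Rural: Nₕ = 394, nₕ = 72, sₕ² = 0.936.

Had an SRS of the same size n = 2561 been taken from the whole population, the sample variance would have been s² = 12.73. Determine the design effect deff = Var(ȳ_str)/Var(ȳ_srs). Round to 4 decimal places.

Var(ȳ_str) = Σ Wₕ²(1−fₕ)sₕ²/nₕ with Wₕ = Nₕ/27558:
  Suburban: (10143/27558)²·(1−1412/10143)·10.8/1412 = 8.9191626 × 10^-4
  Urban: (17021/27558)²·(1−1077/17021)·1.992/1077 = 6.6093781 × 10^-4
  Rural: (394/27558)²·(1−72/394)·0.936/72 = 2.1717011 × 10^-6
  → Var(ȳ_str) = 0.0015550258.
Var(ȳ_srs) = (1 − 2561/27558)·12.73/2561 = 0.0045087797.
deff = 0.0015550258 / 0.0045087797 = 0.3449.

0.3449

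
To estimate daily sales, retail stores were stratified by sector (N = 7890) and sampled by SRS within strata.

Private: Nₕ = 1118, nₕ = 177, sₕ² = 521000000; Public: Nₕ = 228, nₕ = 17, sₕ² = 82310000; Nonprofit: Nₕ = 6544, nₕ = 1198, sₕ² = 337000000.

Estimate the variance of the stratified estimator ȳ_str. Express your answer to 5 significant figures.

Var(ȳ_str) = Σₕ Wₕ²(1 − fₕ)sₕ²/nₕ with Wₕ = Nₕ/N, N = 7890.
Private: Wₕ = 0.14169835; term = 0.14169835²·(1 − 0.15831843)·521000000/177 = 49744.134.
Public: Wₕ = 0.02889734; term = 0.02889734²·(1 − 0.07456140)·82310000/17 = 3741.6829.
Nonprofit: Wₕ = 0.82940431; term = 0.82940431²·(1 − 0.18306846)·337000000/1198 = 158085.24.
Sum = 211571.06.

211570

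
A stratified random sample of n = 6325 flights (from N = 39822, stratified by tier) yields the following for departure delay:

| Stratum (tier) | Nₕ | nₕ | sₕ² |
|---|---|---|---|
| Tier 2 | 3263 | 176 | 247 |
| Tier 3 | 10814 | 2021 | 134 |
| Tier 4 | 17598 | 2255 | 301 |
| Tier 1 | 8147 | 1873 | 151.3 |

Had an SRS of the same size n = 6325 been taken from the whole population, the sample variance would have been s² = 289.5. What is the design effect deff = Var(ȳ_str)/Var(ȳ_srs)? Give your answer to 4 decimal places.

0.9927

Var(ȳ_str) = Σ Wₕ²(1−fₕ)sₕ²/nₕ with Wₕ = Nₕ/39822:
  Tier 2: (3263/39822)²·(1−176/3263)·247/176 = 0.0089143946
  Tier 3: (10814/39822)²·(1−2021/10814)·134/2021 = 0.00397572
  Tier 4: (17598/39822)²·(1−2255/17598)·301/2255 = 0.022727277
  Tier 1: (8147/39822)²·(1−1873/8147)·151.3/1873 = 0.0026037378
  → Var(ȳ_str) = 0.038221129.
Var(ȳ_srs) = (1 − 6325/39822)·289.5/6325 = 0.0385009.
deff = 0.038221129 / 0.0385009 = 0.9927.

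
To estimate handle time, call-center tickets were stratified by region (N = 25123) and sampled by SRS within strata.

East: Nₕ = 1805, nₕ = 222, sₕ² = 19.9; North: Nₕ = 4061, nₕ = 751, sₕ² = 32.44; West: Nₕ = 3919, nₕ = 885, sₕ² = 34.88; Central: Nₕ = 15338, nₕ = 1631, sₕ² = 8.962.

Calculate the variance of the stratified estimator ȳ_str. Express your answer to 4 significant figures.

0.003899

Var(ȳ_str) = Σₕ Wₕ²(1 − fₕ)sₕ²/nₕ with Wₕ = Nₕ/N, N = 25123.
East: Wₕ = 0.07184652; term = 0.07184652²·(1 − 0.12299169)·19.9/222 = 4.0580297 × 10^-4.
North: Wₕ = 0.16164471; term = 0.16164471²·(1 − 0.18492982)·32.44/751 = 9.1993871 × 10^-4.
West: Wₕ = 0.15599252; term = 0.15599252²·(1 − 0.22582291)·34.88/885 = 7.4247366 × 10^-4.
Central: Wₕ = 0.61051626; term = 0.61051626²·(1 − 0.10633720)·8.962/1631 = 0.0018302867.
Sum = 0.003898502.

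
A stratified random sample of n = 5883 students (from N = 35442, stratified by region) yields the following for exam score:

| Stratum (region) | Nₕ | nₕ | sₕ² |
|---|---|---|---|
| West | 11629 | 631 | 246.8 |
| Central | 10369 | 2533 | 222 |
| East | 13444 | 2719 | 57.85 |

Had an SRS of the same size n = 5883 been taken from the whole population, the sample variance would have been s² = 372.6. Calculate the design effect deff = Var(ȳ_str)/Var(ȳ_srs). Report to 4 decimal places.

0.9075

Var(ȳ_str) = Σ Wₕ²(1−fₕ)sₕ²/nₕ with Wₕ = Nₕ/35442:
  West: (11629/35442)²·(1−631/11629)·246.8/631 = 0.039823134
  Central: (10369/35442)²·(1−2533/10369)·222/2533 = 0.0056690808
  East: (13444/35442)²·(1−2719/13444)·57.85/2719 = 0.0024422129
  → Var(ȳ_str) = 0.047934428.
Var(ȳ_srs) = (1 − 5883/35442)·372.6/5883 = 0.052822082.
deff = 0.047934428 / 0.052822082 = 0.9075.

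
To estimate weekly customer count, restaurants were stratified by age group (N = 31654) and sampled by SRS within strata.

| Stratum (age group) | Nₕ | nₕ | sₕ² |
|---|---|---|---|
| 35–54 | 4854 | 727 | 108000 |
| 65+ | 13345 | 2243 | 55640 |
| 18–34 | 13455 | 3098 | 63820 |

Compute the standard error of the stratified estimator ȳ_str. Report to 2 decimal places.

Var(ȳ_str) = Σₕ Wₕ²(1 − fₕ)sₕ²/nₕ with Wₕ = Nₕ/N, N = 31654.
35–54: Wₕ = 0.15334555; term = 0.15334555²·(1 − 0.14977338)·108000/727 = 2.970068.
65+: Wₕ = 0.42158969; term = 0.42158969²·(1 − 0.16807793)·55640/2243 = 3.6679251.
18–34: Wₕ = 0.42506476; term = 0.42506476²·(1 − 0.23024898)·63820/3098 = 2.8650742.
Sum = 9.5030673.
SE = √(9.5030673) = 3.08.

3.08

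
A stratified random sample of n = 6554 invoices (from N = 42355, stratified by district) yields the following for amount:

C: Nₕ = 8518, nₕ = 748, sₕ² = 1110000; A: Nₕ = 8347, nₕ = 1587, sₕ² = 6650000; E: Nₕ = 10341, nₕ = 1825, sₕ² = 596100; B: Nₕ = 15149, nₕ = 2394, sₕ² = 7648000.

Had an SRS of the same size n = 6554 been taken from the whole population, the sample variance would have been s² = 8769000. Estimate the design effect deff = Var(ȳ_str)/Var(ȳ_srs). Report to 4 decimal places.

Var(ȳ_str) = Σ Wₕ²(1−fₕ)sₕ²/nₕ with Wₕ = Nₕ/42355:
  C: (8518/42355)²·(1−748/8518)·1110000/748 = 54.748303
  A: (8347/42355)²·(1−1587/8347)·6650000/1587 = 131.7991
  E: (10341/42355)²·(1−1825/10341)·596100/1825 = 16.034118
  B: (15149/42355)²·(1−2394/15149)·7648000/2394 = 344.09534
  → Var(ȳ_str) = 546.67686.
Var(ȳ_srs) = (1 − 6554/42355)·8769000/6554 = 1130.9258.
deff = 546.67686 / 1130.9258 = 0.4834.

0.4834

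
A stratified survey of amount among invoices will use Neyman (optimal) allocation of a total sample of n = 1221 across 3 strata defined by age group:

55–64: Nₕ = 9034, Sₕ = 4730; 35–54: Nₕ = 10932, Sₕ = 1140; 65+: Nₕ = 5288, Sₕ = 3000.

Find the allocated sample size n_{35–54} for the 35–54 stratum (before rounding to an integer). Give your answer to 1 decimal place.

214.1

Neyman allocation: nₕ = n·NₕSₕ / Σⱼ NⱼSⱼ.
Σ NⱼSⱼ = 9034·4730 + 10932·1140 + 5288·3000 = 7.10573 × 10^7.
n_{35–54} = 1221·10932·1140 / (7.10573 × 10^7) = 214.1.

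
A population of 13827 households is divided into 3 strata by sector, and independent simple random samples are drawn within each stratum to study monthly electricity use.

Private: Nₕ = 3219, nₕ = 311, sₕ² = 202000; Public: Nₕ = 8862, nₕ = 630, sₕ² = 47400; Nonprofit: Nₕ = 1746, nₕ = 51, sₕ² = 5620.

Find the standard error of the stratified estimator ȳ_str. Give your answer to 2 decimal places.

Var(ȳ_str) = Σₕ Wₕ²(1 − fₕ)sₕ²/nₕ with Wₕ = Nₕ/N, N = 13827.
Private: Wₕ = 0.23280538; term = 0.23280538²·(1 − 0.09661386)·202000/311 = 31.801707.
Public: Wₕ = 0.64091994; term = 0.64091994²·(1 − 0.07109005)·47400/630 = 28.70906.
Nonprofit: Wₕ = 0.12627468; term = 0.12627468²·(1 − 0.02920962)·5620/51 = 1.7057845.
Sum = 62.216552.
SE = √(62.216552) = 7.89.

7.89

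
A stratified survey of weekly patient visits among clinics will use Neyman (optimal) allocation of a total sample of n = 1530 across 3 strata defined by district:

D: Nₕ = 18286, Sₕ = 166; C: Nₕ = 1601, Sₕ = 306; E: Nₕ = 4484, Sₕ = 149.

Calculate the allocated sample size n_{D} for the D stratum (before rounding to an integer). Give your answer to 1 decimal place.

1107.5

Neyman allocation: nₕ = n·NₕSₕ / Σⱼ NⱼSⱼ.
Σ NⱼSⱼ = 18286·166 + 1601·306 + 4484·149 = 4.193498 × 10^6.
n_{D} = 1530·18286·166 / (4.193498 × 10^6) = 1107.5.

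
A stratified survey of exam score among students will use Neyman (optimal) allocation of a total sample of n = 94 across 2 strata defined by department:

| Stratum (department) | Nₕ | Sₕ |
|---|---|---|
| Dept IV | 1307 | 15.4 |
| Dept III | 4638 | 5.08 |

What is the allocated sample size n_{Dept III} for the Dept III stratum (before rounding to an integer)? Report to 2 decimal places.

Neyman allocation: nₕ = n·NₕSₕ / Σⱼ NⱼSⱼ.
Σ NⱼSⱼ = 1307·15.4 + 4638·5.08 = 43688.84.
n_{Dept III} = 94·4638·5.08 / 43688.84 = 50.69.

50.69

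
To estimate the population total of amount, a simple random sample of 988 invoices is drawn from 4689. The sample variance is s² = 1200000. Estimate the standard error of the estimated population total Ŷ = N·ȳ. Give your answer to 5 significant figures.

145180

Var(Ŷ) = N²·Var(ȳ) = N²·(1 − n/N)·s²/n.
f = 988/4689 = 0.21070591; Var(ȳ) = 0.78929409·1200000/988 = 958.65679.
Var(Ŷ) = 4689² · 958.65679 = 2.1077719 × 10^10.
SE(Ŷ) = √(2.1077719 × 10^10) = 145180.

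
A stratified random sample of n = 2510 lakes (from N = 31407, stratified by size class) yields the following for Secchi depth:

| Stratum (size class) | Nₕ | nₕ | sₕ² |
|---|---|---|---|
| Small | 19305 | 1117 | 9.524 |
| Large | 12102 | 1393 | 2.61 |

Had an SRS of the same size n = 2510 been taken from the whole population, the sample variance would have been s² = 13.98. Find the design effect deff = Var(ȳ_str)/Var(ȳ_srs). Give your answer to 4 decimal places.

Var(ȳ_str) = Σ Wₕ²(1−fₕ)sₕ²/nₕ with Wₕ = Nₕ/31407:
  Small: (19305/31407)²·(1−1117/19305)·9.524/1117 = 0.0030350654
  Large: (12102/31407)²·(1−1393/12102)·2.61/1393 = 2.4617421 × 10^-4
  → Var(ȳ_str) = 0.0032812396.
Var(ȳ_srs) = (1 − 2510/31407)·13.98/2510 = 0.0051245974.
deff = 0.0032812396 / 0.0051245974 = 0.6403.

0.6403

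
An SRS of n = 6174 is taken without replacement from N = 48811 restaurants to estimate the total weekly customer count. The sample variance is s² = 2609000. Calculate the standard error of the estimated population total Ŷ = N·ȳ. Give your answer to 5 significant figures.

Var(Ŷ) = N²·Var(ȳ) = N²·(1 − n/N)·s²/n.
f = 6174/48811 = 0.12648788; Var(ȳ) = 0.87351212·2609000/6174 = 369.12749.
Var(Ŷ) = 48811² · 369.12749 = 8.7945131 × 10^11.
SE(Ŷ) = √(8.7945131 × 10^11) = 937790.

937790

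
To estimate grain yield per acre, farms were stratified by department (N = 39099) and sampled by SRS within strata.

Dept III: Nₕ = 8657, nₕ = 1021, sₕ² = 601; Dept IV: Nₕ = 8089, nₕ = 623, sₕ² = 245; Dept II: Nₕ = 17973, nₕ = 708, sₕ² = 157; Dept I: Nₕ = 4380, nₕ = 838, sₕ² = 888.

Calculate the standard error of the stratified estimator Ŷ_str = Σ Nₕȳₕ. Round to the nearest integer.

Var(Ŷ_str) = Σₕ Nₕ²(1 − fₕ)sₕ²/nₕ.
Dept III: 8657²·(1 − 1021/8657)·601/1021 = 3.8911867 × 10^7.
Dept IV: 8089²·(1 − 623/8089)·245/623 = 2.3749849 × 10^7.
Dept II: 17973²·(1 − 708/17973)·157/708 = 6.8810316 × 10^7.
Dept I: 4380²·(1 − 838/4380)·888/838 = 1.6439614 × 10^7.
Sum = 1.4791165 × 10^8.
SE = √(1.4791165 × 10^8) = 12162.

12162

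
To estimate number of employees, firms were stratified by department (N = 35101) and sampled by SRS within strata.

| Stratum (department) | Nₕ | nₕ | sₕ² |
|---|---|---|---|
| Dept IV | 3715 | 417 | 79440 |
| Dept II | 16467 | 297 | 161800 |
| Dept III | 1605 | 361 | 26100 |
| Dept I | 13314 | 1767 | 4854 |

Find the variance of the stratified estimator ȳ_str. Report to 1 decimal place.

120.1

Var(ȳ_str) = Σₕ Wₕ²(1 − fₕ)sₕ²/nₕ with Wₕ = Nₕ/N, N = 35101.
Dept IV: Wₕ = 0.10583744; term = 0.10583744²·(1 − 0.11224764)·79440/417 = 1.8944087.
Dept II: Wₕ = 0.46913193; term = 0.46913193²·(1 − 0.01803607)·161800/297 = 117.73554.
Dept III: Wₕ = 0.04572519; term = 0.04572519²·(1 − 0.22492212)·26100/361 = 0.1171628.
Dept I: Wₕ = 0.37930543; term = 0.37930543²·(1 − 0.13271744)·4854/1767 = 0.34276934.
Sum = 120.08988.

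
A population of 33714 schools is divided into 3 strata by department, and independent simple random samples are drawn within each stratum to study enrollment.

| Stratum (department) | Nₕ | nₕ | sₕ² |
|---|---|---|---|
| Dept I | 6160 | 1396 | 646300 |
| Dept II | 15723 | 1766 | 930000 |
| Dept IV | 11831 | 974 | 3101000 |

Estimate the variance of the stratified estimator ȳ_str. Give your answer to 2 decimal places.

473.42

Var(ȳ_str) = Σₕ Wₕ²(1 − fₕ)sₕ²/nₕ with Wₕ = Nₕ/N, N = 33714.
Dept I: Wₕ = 0.18271341; term = 0.18271341²·(1 − 0.22662338)·646300/1396 = 11.953102.
Dept II: Wₕ = 0.46636412; term = 0.46636412²·(1 − 0.11231953)·930000/1766 = 101.67149.
Dept IV: Wₕ = 0.35092247; term = 0.35092247²·(1 − 0.08232609)·3101000/974 = 359.79369.
Sum = 473.41828.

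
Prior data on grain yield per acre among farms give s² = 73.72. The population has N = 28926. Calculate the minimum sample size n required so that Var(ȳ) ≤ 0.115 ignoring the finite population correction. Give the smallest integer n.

Without fpc, n₀ = s²/D = 73.72/0.115 = 641.0435.
Rounding up, n = 642.

642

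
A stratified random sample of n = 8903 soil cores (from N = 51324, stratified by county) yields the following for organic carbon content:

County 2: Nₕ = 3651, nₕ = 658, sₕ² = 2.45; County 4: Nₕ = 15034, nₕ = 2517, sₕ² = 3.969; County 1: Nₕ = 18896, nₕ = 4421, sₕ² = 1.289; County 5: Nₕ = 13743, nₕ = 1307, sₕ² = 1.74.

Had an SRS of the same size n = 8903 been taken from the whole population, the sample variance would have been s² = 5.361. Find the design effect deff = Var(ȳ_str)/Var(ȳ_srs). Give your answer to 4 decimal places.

Var(ȳ_str) = Σ Wₕ²(1−fₕ)sₕ²/nₕ with Wₕ = Nₕ/51324:
  County 2: (3651/51324)²·(1−658/3651)·2.45/658 = 1.5446061 × 10^-5
  County 4: (15034/51324)²·(1−2517/15034)·3.969/2517 = 1.1265013 × 10^-4
  County 1: (18896/51324)²·(1−4421/18896)·1.289/4421 = 3.0274701 × 10^-5
  County 5: (13743/51324)²·(1−1307/13743)·1.74/1307 = 8.6376366 × 10^-5
  → Var(ȳ_str) = 2.4474726 × 10^-4.
Var(ȳ_srs) = (1 − 8903/51324)·5.361/8903 = 4.9770252 × 10^-4.
deff = (2.4474726 × 10^-4) / (4.9770252 × 10^-4) = 0.4918.

0.4918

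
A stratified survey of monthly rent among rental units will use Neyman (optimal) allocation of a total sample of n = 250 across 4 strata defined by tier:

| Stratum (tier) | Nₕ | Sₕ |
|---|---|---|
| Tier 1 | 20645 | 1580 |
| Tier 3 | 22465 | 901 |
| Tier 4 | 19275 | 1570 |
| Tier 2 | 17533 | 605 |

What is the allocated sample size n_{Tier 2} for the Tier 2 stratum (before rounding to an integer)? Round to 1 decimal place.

Neyman allocation: nₕ = n·NₕSₕ / Σⱼ NⱼSⱼ.
Σ NⱼSⱼ = 20645·1580 + 22465·901 + 19275·1570 + 17533·605 = 9.372928 × 10^7.
n_{Tier 2} = 250·17533·605 / (9.372928 × 10^7) = 28.3.

28.3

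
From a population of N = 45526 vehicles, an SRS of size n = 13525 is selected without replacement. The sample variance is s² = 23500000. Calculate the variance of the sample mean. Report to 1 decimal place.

1221.3

Under SRS without replacement, Var(ȳ) = (1 − f)·s²/n with f = n/N = 13525/45526 = 0.29708299.
Var(ȳ) = (1 − 0.29708299)·23500000/13525 = 0.70291701·1737.5231 = 1221.3346.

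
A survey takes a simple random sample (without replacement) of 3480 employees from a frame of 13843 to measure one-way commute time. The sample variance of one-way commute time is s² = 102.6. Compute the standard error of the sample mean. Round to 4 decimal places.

0.1486

Under SRS without replacement, Var(ȳ) = (1 − f)·s²/n with f = n/N = 3480/13843 = 0.25139059.
Var(ȳ) = (1 − 0.25139059)·102.6/3480 = 0.74860941·0.029482759 = 0.02207107.
SE(ȳ) = √(0.02207107) = 0.1486.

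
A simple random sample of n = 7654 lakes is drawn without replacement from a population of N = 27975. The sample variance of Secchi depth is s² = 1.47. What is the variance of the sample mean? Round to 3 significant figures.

Under SRS without replacement, Var(ȳ) = (1 − f)·s²/n with f = n/N = 7654/27975 = 0.27360143.
Var(ȳ) = (1 − 0.27360143)·1.47/7654 = 0.72639857·1.9205644 × 10^-4 = 1.3950952 × 10^-4.

1.40 × 10^-4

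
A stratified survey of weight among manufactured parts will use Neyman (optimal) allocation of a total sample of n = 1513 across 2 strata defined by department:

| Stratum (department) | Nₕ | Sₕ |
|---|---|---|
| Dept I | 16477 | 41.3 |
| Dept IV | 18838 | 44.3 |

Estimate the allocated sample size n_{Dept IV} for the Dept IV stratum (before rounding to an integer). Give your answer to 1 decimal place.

833.4

Neyman allocation: nₕ = n·NₕSₕ / Σⱼ NⱼSⱼ.
Σ NⱼSⱼ = 16477·41.3 + 18838·44.3 = 1.5150235 × 10^6.
n_{Dept IV} = 1513·18838·44.3 / (1.5150235 × 10^6) = 833.4.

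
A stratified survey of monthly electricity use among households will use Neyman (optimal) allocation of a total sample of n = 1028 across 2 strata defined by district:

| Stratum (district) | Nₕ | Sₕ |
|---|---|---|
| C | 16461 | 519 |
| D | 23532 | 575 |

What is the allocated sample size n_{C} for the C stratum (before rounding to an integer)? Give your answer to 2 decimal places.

397.86

Neyman allocation: nₕ = n·NₕSₕ / Σⱼ NⱼSⱼ.
Σ NⱼSⱼ = 16461·519 + 23532·575 = 2.2074159 × 10^7.
n_{C} = 1028·16461·519 / (2.2074159 × 10^7) = 397.86.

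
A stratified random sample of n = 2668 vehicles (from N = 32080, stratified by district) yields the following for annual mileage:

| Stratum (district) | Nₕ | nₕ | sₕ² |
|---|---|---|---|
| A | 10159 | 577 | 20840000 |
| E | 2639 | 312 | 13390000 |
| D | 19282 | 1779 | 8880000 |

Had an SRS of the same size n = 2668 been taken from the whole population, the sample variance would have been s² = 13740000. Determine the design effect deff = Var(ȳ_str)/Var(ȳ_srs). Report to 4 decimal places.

1.1245

Var(ȳ_str) = Σ Wₕ²(1−fₕ)sₕ²/nₕ with Wₕ = Nₕ/32080:
  A: (10159/32080)²·(1−577/10159)·20840000/577 = 3416.3339
  E: (2639/32080)²·(1−312/2639)·13390000/312 = 256.09025
  D: (19282/32080)²·(1−1779/19282)·8880000/1779 = 1636.9404
  → Var(ȳ_str) = 5309.3646.
Var(ȳ_srs) = (1 − 2668/32080)·13740000/2668 = 4721.6208.
deff = 5309.3646 / 4721.6208 = 1.1245.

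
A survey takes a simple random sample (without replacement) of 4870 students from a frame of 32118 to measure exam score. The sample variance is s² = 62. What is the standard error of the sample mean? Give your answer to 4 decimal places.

0.1039

Under SRS without replacement, Var(ȳ) = (1 − f)·s²/n with f = n/N = 4870/32118 = 0.15162837.
Var(ȳ) = (1 − 0.15162837)·62/4870 = 0.84837163·0.012731006 = 0.010800624.
SE(ȳ) = √(0.010800624) = 0.1039.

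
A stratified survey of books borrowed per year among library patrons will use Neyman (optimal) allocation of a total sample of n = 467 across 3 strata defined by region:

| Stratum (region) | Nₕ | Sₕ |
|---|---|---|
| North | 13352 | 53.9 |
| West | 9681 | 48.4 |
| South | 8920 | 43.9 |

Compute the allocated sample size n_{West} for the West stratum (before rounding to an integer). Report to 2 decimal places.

Neyman allocation: nₕ = n·NₕSₕ / Σⱼ NⱼSⱼ.
Σ NⱼSⱼ = 13352·53.9 + 9681·48.4 + 8920·43.9 = 1.5798212 × 10^6.
n_{West} = 467·9681·48.4 / (1.5798212 × 10^6) = 138.51.

138.51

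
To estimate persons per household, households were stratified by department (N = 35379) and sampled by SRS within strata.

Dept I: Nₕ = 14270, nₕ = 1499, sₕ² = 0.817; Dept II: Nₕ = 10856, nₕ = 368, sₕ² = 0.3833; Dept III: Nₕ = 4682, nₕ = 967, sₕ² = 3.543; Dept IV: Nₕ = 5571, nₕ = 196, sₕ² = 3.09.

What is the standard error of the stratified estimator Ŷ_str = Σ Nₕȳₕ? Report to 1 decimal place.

868.2

Var(Ŷ_str) = Σₕ Nₕ²(1 − fₕ)sₕ²/nₕ.
Dept I: 14270²·(1 − 1499/14270)·0.817/1499 = 99327.454.
Dept II: 10856²·(1 − 368/10856)·0.3833/368 = 118591.49.
Dept III: 4682²·(1 − 967/4682)·3.543/967 = 63728.677.
Dept IV: 5571²·(1 − 196/5571)·3.09/196 = 472078.3.
Sum = 753725.92.
SE = √(753725.92) = 868.2.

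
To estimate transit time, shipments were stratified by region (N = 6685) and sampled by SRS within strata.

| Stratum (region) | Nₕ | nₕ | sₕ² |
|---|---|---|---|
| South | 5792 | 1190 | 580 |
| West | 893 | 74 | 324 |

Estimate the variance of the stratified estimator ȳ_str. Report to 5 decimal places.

0.36236

Var(ȳ_str) = Σₕ Wₕ²(1 − fₕ)sₕ²/nₕ with Wₕ = Nₕ/N, N = 6685.
South: Wₕ = 0.86641735; term = 0.86641735²·(1 − 0.20545580)·580/1190 = 0.29070559.
West: Wₕ = 0.13358265; term = 0.13358265²·(1 − 0.08286674)·324/74 = 0.071654889.
Sum = 0.36236048.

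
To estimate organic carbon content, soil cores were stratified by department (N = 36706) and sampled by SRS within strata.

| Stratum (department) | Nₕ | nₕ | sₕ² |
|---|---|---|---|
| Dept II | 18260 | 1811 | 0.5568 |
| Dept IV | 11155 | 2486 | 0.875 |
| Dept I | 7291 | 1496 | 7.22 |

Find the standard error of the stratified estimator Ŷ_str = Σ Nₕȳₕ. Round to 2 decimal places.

574.71

Var(Ŷ_str) = Σₕ Nₕ²(1 − fₕ)sₕ²/nₕ.
Dept II: 18260²·(1 − 1811/18260)·0.5568/1811 = 92346.63.
Dept IV: 11155²·(1 − 2486/11155)·0.875/2486 = 34036.548.
Dept I: 7291²·(1 − 1496/7291)·7.22/1496 = 203913.58.
Sum = 330296.76.
SE = √(330296.76) = 574.71.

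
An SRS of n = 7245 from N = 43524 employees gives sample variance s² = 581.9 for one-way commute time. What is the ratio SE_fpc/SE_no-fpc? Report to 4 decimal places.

f = n/N = 7245/43524 = 0.16645988.
SE_no-fpc = √(s²/n) = 0.28340335; SE_fpc = √((1−f)s²/n) = 0.25874278.
Ratio = √(1−f) = 0.91298418.

0.9130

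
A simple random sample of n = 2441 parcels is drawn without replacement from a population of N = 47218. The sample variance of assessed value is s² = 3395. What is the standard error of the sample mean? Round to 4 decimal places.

1.1484

Under SRS without replacement, Var(ȳ) = (1 − f)·s²/n with f = n/N = 2441/47218 = 0.05169639.
Var(ȳ) = (1 − 0.05169639)·3395/2441 = 0.94830361·1.3908234 = 1.3189229.
SE(ȳ) = √(1.3189229) = 1.1484.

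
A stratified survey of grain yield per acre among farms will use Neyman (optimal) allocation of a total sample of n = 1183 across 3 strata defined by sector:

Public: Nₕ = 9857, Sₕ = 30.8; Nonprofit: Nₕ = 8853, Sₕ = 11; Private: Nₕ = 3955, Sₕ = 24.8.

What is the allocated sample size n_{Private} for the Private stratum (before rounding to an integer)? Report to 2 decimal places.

Neyman allocation: nₕ = n·NₕSₕ / Σⱼ NⱼSⱼ.
Σ NⱼSⱼ = 9857·30.8 + 8853·11 + 3955·24.8 = 499062.6.
n_{Private} = 1183·3955·24.8 / 499062.6 = 232.50.

232.50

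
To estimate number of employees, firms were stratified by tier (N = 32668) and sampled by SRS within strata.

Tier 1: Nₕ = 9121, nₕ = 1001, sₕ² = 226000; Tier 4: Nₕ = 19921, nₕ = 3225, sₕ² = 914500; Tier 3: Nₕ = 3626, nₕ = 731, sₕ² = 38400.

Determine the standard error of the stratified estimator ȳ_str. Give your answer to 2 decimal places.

10.23

Var(ȳ_str) = Σₕ Wₕ²(1 − fₕ)sₕ²/nₕ with Wₕ = Nₕ/N, N = 32668.
Tier 1: Wₕ = 0.27920289; term = 0.27920289²·(1 − 0.10974674)·226000/1001 = 15.668512.
Tier 4: Wₕ = 0.60980164; term = 0.60980164²·(1 − 0.16188946)·914500/3225 = 88.375619.
Tier 3: Wₕ = 0.11099547; term = 0.11099547²·(1 − 0.20159956)·38400/731 = 0.51670792.
Sum = 104.56084.
SE = √(104.56084) = 10.23.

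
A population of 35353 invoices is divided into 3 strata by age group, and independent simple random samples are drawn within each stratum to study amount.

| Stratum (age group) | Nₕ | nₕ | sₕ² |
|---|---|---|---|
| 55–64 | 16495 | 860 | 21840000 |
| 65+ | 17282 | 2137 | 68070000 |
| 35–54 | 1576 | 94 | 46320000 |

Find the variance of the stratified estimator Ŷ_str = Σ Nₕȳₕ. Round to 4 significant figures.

1.604 × 10^13

Var(Ŷ_str) = Σₕ Nₕ²(1 − fₕ)sₕ²/nₕ.
55–64: 16495²·(1 − 860/16495)·21840000/860 = 6.5494433 × 10^12.
65+: 17282²·(1 − 2137/17282)·68070000/2137 = 8.3370903 × 10^12.
35–54: 1576²·(1 − 94/1576)·46320000/94 = 1.1509199 × 10^12.
Sum = 1.6037454 × 10^13.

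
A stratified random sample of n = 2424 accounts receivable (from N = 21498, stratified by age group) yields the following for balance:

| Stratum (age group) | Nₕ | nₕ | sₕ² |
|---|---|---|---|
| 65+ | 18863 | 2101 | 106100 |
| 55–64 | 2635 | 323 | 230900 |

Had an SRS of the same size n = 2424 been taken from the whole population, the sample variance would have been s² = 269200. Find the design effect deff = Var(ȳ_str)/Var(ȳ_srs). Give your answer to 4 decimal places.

0.4463

Var(ȳ_str) = Σ Wₕ²(1−fₕ)sₕ²/nₕ with Wₕ = Nₕ/21498:
  65+: (18863/21498)²·(1−2101/18863)·106100/2101 = 34.548549
  55–64: (2635/21498)²·(1−323/2635)·230900/323 = 9.4230988
  → Var(ȳ_str) = 43.971648.
Var(ȳ_srs) = (1 − 2424/21498)·269200/2424 = 98.534011.
deff = 43.971648 / 98.534011 = 0.4463.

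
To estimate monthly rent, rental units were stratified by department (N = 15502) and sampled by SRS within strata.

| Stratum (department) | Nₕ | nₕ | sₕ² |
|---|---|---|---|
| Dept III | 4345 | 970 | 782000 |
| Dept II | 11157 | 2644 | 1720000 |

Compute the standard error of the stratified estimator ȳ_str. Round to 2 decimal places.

17.50

Var(ȳ_str) = Σₕ Wₕ²(1 − fₕ)sₕ²/nₕ with Wₕ = Nₕ/N, N = 15502.
Dept III: Wₕ = 0.28028641; term = 0.28028641²·(1 − 0.22324511)·782000/970 = 49.195243.
Dept II: Wₕ = 0.71971359; term = 0.71971359²·(1 − 0.23698127)·1720000/2644 = 257.11156.
Sum = 306.3068.
SE = √(306.3068) = 17.50.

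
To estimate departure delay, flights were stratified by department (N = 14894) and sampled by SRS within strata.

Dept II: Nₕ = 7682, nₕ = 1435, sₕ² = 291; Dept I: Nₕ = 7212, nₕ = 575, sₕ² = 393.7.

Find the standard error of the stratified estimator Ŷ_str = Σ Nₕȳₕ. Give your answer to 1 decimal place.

6519.6

Var(Ŷ_str) = Σₕ Nₕ²(1 − fₕ)sₕ²/nₕ.
Dept II: 7682²·(1 − 1435/7682)·291/1435 = 9.7316593 × 10^6.
Dept I: 7212²·(1 − 575/7212)·393.7/575 = 3.2773672 × 10^7.
Sum = 4.2505331 × 10^7.
SE = √(4.2505331 × 10^7) = 6519.6.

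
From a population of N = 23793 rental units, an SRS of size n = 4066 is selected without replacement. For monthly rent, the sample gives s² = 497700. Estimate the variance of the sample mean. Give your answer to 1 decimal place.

Under SRS without replacement, Var(ȳ) = (1 − f)·s²/n with f = n/N = 4066/23793 = 0.17089060.
Var(ȳ) = (1 − 0.17089060)·497700/4066 = 0.82910940·122.40531 = 101.4874.

101.5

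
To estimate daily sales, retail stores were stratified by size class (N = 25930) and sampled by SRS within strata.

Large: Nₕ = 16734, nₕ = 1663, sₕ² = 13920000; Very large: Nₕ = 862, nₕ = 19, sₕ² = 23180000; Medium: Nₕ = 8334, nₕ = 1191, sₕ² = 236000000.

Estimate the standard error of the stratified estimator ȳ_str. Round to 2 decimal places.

148.33

Var(ȳ_str) = Σₕ Wₕ²(1 − fₕ)sₕ²/nₕ with Wₕ = Nₕ/N, N = 25930.
Large: Wₕ = 0.64535287; term = 0.64535287²·(1 − 0.09937851)·13920000/1663 = 3139.6684.
Very large: Wₕ = 0.03324335; term = 0.03324335²·(1 − 0.02204176)·23180000/19 = 1318.5289.
Medium: Wₕ = 0.32140378; term = 0.32140378²·(1 − 0.14290857)·236000000/1191 = 17544.03.
Sum = 22002.227.
SE = √(22002.227) = 148.33.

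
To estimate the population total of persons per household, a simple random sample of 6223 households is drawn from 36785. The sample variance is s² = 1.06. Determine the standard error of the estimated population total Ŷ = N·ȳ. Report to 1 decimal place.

Var(Ŷ) = N²·Var(ȳ) = N²·(1 − n/N)·s²/n.
f = 6223/36785 = 0.16917222; Var(ȳ) = 0.83082778·1.06/6223 = 1.4151976 × 10^-4.
Var(Ŷ) = 36785² · (1.4151976 × 10^-4) = 191495.51.
SE(Ŷ) = √(191495.51) = 437.6.

437.6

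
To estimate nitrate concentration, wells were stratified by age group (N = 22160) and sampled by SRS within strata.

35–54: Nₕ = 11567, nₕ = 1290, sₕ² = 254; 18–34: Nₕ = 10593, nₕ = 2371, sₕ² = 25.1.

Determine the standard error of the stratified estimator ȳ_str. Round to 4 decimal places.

Var(ȳ_str) = Σₕ Wₕ²(1 − fₕ)sₕ²/nₕ with Wₕ = Nₕ/N, N = 22160.
35–54: Wₕ = 0.52197653; term = 0.52197653²·(1 − 0.11152416)·254/1290 = 0.047664121.
18–34: Wₕ = 0.47802347; term = 0.47802347²·(1 − 0.22382706)·25.1/2371 = 0.0018775828.
Sum = 0.049541704.
SE = √(0.049541704) = 0.2226.

0.2226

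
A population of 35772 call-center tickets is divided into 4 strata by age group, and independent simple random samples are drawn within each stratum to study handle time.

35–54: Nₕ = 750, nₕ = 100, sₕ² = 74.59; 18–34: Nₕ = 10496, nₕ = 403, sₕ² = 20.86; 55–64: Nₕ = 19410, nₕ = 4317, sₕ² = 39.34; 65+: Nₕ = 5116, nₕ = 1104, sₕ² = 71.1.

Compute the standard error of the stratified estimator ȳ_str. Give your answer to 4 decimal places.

Var(ȳ_str) = Σₕ Wₕ²(1 − fₕ)sₕ²/nₕ with Wₕ = Nₕ/N, N = 35772.
35–54: Wₕ = 0.02096612; term = 0.02096612²·(1 − 0.13333333)·74.59/100 = 2.8416382 × 10^-4.
18–34: Wₕ = 0.29341384; term = 0.29341384²·(1 − 0.03839558)·20.86/403 = 0.0042851587.
55–64: Wₕ = 0.54260315; term = 0.54260315²·(1 − 0.22241113)·39.34/4317 = 0.002086253.
65+: Wₕ = 0.14301688; term = 0.14301688²·(1 − 0.21579359)·71.1/1104 = 0.0010330124.
Sum = 0.0076885879.
SE = √(0.0076885879) = 0.0877.

0.0877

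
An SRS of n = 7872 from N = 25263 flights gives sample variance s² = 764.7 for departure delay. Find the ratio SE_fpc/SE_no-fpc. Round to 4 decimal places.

f = n/N = 7872/25263 = 0.31160195.
SE_no-fpc = √(s²/n) = 0.31167574; SE_fpc = √((1−f)s²/n) = 0.2585966.
Ratio = √(1−f) = 0.82969757.

0.8297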